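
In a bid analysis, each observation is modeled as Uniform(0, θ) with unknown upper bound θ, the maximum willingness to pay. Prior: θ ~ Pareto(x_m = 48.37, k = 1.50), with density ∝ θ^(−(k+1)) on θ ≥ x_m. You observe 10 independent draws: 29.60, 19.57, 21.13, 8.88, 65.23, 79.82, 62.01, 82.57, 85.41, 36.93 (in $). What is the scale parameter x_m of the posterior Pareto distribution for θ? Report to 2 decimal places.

A Pareto(scale x_m, shape k) prior on the upper bound θ of Uniform(0, θ) is conjugate: posterior is Pareto(max(x_m, max xᵢ), k + n).
Sample maximum = 85.41; prior scale x_m = 48.37 → posterior scale = max = 85.41.
Posterior shape = 1.50 + 10 = 11.50.
Posterior scale x_m = 85.41.

85.41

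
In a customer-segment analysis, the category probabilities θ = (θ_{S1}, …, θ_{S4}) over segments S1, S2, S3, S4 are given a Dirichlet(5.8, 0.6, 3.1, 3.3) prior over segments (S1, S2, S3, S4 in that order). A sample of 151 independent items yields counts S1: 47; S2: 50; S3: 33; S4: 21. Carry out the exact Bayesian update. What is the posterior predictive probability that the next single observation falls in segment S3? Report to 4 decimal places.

0.2204

The Dirichlet prior is conjugate to the Multinomial likelihood: each posterior αⱼ = prior αⱼ + observed count nⱼ.
Posterior concentration: (52.8, 50.6, 36.1, 24.3), total = 163.8.
P(next = S3 | data) = α_{S3}/Σα = 0.2204.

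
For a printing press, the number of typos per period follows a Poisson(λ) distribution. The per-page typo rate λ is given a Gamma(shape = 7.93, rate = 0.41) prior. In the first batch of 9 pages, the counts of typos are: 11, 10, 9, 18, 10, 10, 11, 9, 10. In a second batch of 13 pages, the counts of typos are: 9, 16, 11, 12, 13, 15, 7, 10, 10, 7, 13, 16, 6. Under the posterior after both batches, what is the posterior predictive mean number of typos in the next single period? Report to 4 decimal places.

11.1972

With a Gamma(shape α, rate β) prior, the Poisson likelihood is conjugate: the posterior is Gamma(α + ΣXᵢ, β + n).
Batch 1: sum of counts S = 98 over n = 9 pages.
After batch 1: Gamma(α+S, β+n) = Gamma(7.93+98, 0.41+9) = Gamma(105.93, 9.41).
Batch 2: sum of counts S = 145 over n = 13 pages.
After batch 2: Gamma(α+S, β+n) = Gamma(105.93+145, 9.41+13) = Gamma(250.93, 22.41).
The predictive distribution for one future period is NegBinom with mean α/β = 11.1972.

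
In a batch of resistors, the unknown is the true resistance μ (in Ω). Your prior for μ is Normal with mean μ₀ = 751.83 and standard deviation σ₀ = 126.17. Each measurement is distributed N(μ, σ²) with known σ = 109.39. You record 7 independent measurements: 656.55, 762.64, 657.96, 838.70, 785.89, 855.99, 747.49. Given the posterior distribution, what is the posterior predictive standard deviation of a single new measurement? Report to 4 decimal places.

116.2319

For Normal data with known variance σ², a Normal(μ₀, σ₀²) prior on μ is conjugate. Posterior precision = 1/σ₀² + n/σ²; posterior mean is the precision-weighted average of μ₀ and x̄.
σ₀² = 126.17² = 15918.8689, σ² = 109.39² = 11966.1721; σ² + n·σ₀² = 11966.1721 + 7·15918.8689 = 123398.2544.
Posterior precision = 1/σ₀² + n/σ² = 1/15918.8689 + 7/11966.1721 = (σ² + n·σ₀²)/(σ₀²σ²) = 123398.2544/(15918.8689·11966.1721); posterior variance σₙ² = σ₀²σ²/(σ² + n·σ₀²) = 15918.8689·11966.1721/123398.2544 = 1543.684113.
Predictive variance for one new observation = σₙ² + σ² = 15918.8689·11966.1721/123398.2544 + 11966.1721 = σ²·(σ₀² + 123398.2544)/123398.2544 = 11966.1721·139317.1233/123398.2544 = 13509.856213; SD = √(11966.1721·139317.1233/123398.2544) = 116.2319.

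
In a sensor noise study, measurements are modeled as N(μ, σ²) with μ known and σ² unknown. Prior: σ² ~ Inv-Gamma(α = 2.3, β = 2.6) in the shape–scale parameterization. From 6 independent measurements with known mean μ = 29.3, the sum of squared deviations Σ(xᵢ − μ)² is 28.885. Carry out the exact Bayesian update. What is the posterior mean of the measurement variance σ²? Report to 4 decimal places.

3.9634

With known mean μ and an Inverse-Gamma(α, β) prior on σ², the Normal likelihood is conjugate: posterior is Inv-Gamma(α + n/2, β + Σ(xᵢ−μ)²/2).
Posterior: Inv-Gamma(2.3 + 6/2, 2.6 + 28.885/2) = Inv-Gamma(5.30, 17.0425).
E[σ²|data] = β/(α−1) = 17.0425/4.30 = 3.9634.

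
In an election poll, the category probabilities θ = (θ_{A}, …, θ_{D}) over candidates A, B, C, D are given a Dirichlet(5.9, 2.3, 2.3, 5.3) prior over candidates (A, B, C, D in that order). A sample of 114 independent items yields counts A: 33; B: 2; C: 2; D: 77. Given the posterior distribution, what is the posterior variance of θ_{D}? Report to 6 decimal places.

The Dirichlet prior is conjugate to the Multinomial likelihood: each posterior αⱼ = prior αⱼ + observed count nⱼ.
Posterior concentration: (38.9, 4.3, 4.3, 82.3), total = 129.8.
Var[θ_j] = α_j(Σα−α_j)/((Σα)²(Σα+1)) = 82.3·47.5/(129.8²·130.8) = 0.001774.

0.001774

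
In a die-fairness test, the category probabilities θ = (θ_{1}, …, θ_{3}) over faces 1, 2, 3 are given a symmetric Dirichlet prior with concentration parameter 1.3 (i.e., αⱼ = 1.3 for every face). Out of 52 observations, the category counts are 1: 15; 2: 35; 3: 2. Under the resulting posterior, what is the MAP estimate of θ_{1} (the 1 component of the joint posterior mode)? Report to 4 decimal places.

The Dirichlet prior is conjugate to the Multinomial likelihood: each posterior αⱼ = prior αⱼ + observed count nⱼ.
Posterior concentration: (16.3, 36.3, 3.3), total = 55.9.
Joint mode component: (α_{1}−1)/(Σα−K) = 15.3/52.9 = 0.2892.

0.2892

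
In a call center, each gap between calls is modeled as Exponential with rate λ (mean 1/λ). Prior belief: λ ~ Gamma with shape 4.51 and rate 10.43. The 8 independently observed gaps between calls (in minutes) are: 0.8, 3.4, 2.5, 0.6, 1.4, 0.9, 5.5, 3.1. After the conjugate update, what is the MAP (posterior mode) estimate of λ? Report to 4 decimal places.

With a Gamma(shape α, rate β) prior on the exponential rate λ, the posterior after n observations with total T = Σxᵢ is Gamma(α+n, β+T).
Sum of observations T = 18.2 minutes; n = 8.
Posterior: Gamma(4.51+8, 10.43+18.2) = Gamma(12.51, 28.63).
Mode = (α−1)/β = 0.4020.

0.4020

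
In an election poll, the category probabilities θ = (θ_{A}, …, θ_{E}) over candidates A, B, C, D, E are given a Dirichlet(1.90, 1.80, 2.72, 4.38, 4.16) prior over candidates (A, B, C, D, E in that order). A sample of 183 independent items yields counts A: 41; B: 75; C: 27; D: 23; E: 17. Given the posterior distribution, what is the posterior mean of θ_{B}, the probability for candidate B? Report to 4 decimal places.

The Dirichlet prior is conjugate to the Multinomial likelihood: each posterior αⱼ = prior αⱼ + observed count nⱼ.
Posterior concentration: (42.90, 76.80, 29.72, 27.38, 21.16), total = 197.96.
E[θ_{B}|data] = α_{B}/Σα = 76.80/197.96 = 0.3880.

0.3880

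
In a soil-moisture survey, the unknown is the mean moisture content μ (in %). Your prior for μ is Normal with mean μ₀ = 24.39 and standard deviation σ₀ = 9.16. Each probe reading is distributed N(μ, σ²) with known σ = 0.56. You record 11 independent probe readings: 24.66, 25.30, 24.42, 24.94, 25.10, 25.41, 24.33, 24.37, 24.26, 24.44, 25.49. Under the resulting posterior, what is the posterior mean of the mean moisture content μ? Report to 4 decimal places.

24.7926

For Normal data with known variance σ², a Normal(μ₀, σ₀²) prior on μ is conjugate. Posterior precision = 1/σ₀² + n/σ²; posterior mean is the precision-weighted average of μ₀ and x̄.
Σxᵢ = 24.66 + 25.30 + 24.42 + 24.94 + 25.10 + 25.41 + 24.33 + 24.37 + 24.26 + 24.44 + 25.49 = 272.72, so n·x̄ = 272.72.
σ₀² = 9.16² = 83.9056, σ² = 0.56² = 0.3136; σ² + n·σ₀² = 0.3136 + 11·83.9056 = 923.2752.
Posterior mean = (μ₀/σ₀² + n·x̄/σ²)/(1/σ₀² + n/σ²) = (σ²·μ₀ + σ₀²·n·x̄)/(σ² + n·σ₀²) = (0.3136·24.39 + 83.9056·272.72)/923.2752 = 22890.383936/923.2752 = 24.7926.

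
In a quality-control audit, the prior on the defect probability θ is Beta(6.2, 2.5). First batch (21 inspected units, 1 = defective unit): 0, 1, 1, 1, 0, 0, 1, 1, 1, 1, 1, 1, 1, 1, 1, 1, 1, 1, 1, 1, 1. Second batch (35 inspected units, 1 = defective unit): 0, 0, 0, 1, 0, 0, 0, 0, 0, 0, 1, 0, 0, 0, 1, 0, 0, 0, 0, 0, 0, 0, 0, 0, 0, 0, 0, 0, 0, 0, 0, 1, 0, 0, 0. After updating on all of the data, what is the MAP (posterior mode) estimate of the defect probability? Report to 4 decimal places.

0.4338

The Beta prior is conjugate to a Binomial/Bernoulli likelihood; the update adds successes to α and failures to β.
After batch 1: Beta(6.2+18, 2.5+3) = Beta(24.2, 5.5).
After batch 2: Beta(24.2+4, 5.5+31) = Beta(28.2, 36.5).
Mode of Beta(a,b) for a,b>1 is (a−1)/(a+b−2) = 27.2/62.7 = 0.4338.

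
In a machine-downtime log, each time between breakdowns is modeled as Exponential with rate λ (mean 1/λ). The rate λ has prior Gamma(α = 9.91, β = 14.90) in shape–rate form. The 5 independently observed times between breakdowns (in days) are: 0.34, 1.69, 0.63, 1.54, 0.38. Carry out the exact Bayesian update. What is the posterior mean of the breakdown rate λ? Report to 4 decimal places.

With a Gamma(shape α, rate β) prior on the exponential rate λ, the posterior after n observations with total T = Σxᵢ is Gamma(α+n, β+T).
Sum of observations T = 4.58 days; n = 5.
Posterior: Gamma(9.91+5, 14.90+4.58) = Gamma(14.91, 19.48).
Posterior mean of λ = α/β = 14.91/19.48 = 0.7654.

0.7654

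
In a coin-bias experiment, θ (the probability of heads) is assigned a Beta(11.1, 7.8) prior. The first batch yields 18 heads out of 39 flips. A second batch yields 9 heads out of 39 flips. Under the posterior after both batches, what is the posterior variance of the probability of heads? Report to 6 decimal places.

The Beta prior is conjugate to a Binomial/Bernoulli likelihood; the update adds successes to α and failures to β.
After batch 1: Beta(11.1+18, 7.8+21) = Beta(29.1, 28.8).
After batch 2: Beta(29.1+9, 28.8+30) = Beta(38.1, 58.8).
Var = αβ/((α+β)²(α+β+1)) = 38.1·58.8/(96.9²·97.9) = 0.002437.

0.002437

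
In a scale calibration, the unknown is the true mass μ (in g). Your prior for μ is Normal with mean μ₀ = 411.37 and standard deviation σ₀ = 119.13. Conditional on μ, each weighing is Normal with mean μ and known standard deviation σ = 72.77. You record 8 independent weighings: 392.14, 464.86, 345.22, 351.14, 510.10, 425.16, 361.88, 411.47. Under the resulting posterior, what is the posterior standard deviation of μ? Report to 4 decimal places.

25.1483

For Normal data with known variance σ², a Normal(μ₀, σ₀²) prior on μ is conjugate. Posterior precision = 1/σ₀² + n/σ²; posterior mean is the precision-weighted average of μ₀ and x̄.
σ₀² = 119.13² = 14191.9569, σ² = 72.77² = 5295.4729; σ² + n·σ₀² = 5295.4729 + 8·14191.9569 = 118831.1281.
Posterior precision = 1/σ₀² + n/σ² = 1/14191.9569 + 8/5295.4729 = (σ² + n·σ₀²)/(σ₀²σ²) = 118831.1281/(14191.9569·5295.4729); posterior variance σₙ² = σ₀²σ²/(σ² + n·σ₀²) = 14191.9569·5295.4729/118831.1281 = 632.436335.
Posterior SD = √σₙ² = √(14191.9569·5295.4729/118831.1281) = 25.1483.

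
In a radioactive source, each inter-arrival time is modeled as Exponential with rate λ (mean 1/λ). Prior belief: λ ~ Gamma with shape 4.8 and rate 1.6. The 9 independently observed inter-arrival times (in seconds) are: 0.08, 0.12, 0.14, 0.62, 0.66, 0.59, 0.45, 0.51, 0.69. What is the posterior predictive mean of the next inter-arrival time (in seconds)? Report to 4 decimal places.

0.4266

With a Gamma(shape α, rate β) prior on the exponential rate λ, the posterior after n observations with total T = Σxᵢ is Gamma(α+n, β+T).
Sum of observations T = 3.86 seconds; n = 9.
Posterior: Gamma(4.8+9, 1.6+3.86) = Gamma(13.8, 5.46).
The predictive distribution for the next observation is Lomax; its mean is β/(α−1) = 5.46/12.8 = 0.4266.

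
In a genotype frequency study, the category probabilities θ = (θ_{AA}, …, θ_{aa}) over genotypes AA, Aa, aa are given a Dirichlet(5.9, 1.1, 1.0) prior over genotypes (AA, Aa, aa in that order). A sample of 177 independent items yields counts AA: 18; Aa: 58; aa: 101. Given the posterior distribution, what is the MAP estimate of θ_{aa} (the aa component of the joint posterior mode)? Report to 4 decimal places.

The Dirichlet prior is conjugate to the Multinomial likelihood: each posterior αⱼ = prior αⱼ + observed count nⱼ.
Posterior concentration: (23.9, 59.1, 102.0), total = 185.0.
Joint mode component: (α_{aa}−1)/(Σα−K) = 101.0/182.0 = 0.5549.

0.5549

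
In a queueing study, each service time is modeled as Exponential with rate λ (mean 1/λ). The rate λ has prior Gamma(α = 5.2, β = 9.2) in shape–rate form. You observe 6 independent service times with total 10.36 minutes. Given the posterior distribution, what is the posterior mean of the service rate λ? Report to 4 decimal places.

0.5726

With a Gamma(shape α, rate β) prior on the exponential rate λ, the posterior after n observations with total T = Σxᵢ is Gamma(α+n, β+T).
Posterior: Gamma(5.2+6, 9.2+10.36) = Gamma(11.2, 19.56).
Posterior mean of λ = α/β = 11.2/19.56 = 0.5726.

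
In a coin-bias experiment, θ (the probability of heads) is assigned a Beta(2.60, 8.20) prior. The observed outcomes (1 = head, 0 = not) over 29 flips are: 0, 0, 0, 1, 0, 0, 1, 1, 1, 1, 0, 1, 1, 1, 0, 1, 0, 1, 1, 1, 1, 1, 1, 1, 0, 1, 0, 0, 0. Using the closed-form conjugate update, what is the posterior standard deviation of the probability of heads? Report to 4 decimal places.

0.0783

The Beta prior is conjugate to a Binomial/Bernoulli likelihood; the update adds successes to α and failures to β.
Posterior: Beta(α+k, β+n−k) = Beta(2.60+17, 8.20+12) = Beta(19.60, 20.20).
Var = αβ/((α+β)²(α+β+1)) = 19.60·20.20/(39.80²·40.80) = 0.00612606; SD = √0.00612606 = 0.0783.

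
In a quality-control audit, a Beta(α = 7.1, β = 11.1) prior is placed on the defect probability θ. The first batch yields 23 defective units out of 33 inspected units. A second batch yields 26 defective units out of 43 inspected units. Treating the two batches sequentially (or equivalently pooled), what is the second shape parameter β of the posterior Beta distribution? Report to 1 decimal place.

38.1

The Beta prior is conjugate to a Binomial/Bernoulli likelihood; the update adds successes to α and failures to β.
After batch 1: Beta(7.1+23, 11.1+10) = Beta(30.1, 21.1).
After batch 2: Beta(30.1+26, 21.1+17) = Beta(56.1, 38.1).
Posterior β = 38.1.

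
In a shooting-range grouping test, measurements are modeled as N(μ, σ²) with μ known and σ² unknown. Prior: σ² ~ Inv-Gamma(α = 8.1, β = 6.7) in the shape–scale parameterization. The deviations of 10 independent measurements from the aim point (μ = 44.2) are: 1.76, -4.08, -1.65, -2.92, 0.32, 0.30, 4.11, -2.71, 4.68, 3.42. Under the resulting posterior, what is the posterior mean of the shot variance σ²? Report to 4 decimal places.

With known mean μ and an Inverse-Gamma(α, β) prior on σ², the Normal likelihood is conjugate: posterior is Inv-Gamma(α + n/2, β + Σ(xᵢ−μ)²/2).
Σ(xᵢ−μ)² = (1.76)² + (-4.08)² + (-1.65)² + (-2.92)² + (0.32)² + (0.30)² + (4.11)² + (-2.71)² + (4.68)² + (3.42)² = 89.0203.
Posterior: Inv-Gamma(8.1 + 10/2, 6.7 + 89.0203/2) = Inv-Gamma(13.10, 51.21015).
E[σ²|data] = β/(α−1) = 51.21015/12.10 = 4.2322.

4.2322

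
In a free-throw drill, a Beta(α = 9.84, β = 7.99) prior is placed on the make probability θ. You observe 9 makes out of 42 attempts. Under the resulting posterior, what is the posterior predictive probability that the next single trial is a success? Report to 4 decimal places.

The Beta prior is conjugate to a Binomial/Bernoulli likelihood; the update adds successes to α and failures to β.
Posterior: Beta(α+k, β+n−k) = Beta(9.84+9, 7.99+33) = Beta(18.84, 40.99).
For a single future Bernoulli trial, P(success | data) = α/(α+β) = 0.3149.

0.3149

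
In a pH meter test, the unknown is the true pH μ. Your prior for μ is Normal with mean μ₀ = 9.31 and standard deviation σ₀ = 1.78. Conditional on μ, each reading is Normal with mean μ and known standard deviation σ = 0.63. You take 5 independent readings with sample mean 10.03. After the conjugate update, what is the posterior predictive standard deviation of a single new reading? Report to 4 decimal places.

For Normal data with known variance σ², a Normal(μ₀, σ₀²) prior on μ is conjugate. Posterior precision = 1/σ₀² + n/σ²; posterior mean is the precision-weighted average of μ₀ and x̄.
σ₀² = 1.78² = 3.1684, σ² = 0.63² = 0.3969; σ² + n·σ₀² = 0.3969 + 5·3.1684 = 16.2389.
Posterior precision = 1/σ₀² + n/σ² = 1/3.1684 + 5/0.3969 = (σ² + n·σ₀²)/(σ₀²σ²) = 16.2389/(3.1684·0.3969); posterior variance σₙ² = σ₀²σ²/(σ² + n·σ₀²) = 3.1684·0.3969/16.2389 = 0.077440.
Predictive variance for one new observation = σₙ² + σ² = 3.1684·0.3969/16.2389 + 0.3969 = σ²·(σ₀² + 16.2389)/16.2389 = 0.3969·19.4073/16.2389 = 0.474340; SD = √(0.3969·19.4073/16.2389) = 0.6887.

0.6887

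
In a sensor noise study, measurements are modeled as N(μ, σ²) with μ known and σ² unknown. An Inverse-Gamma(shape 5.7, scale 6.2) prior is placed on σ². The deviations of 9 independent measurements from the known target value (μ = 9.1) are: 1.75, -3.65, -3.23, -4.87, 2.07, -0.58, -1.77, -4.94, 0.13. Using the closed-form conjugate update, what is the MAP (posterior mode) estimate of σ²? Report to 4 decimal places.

With known mean μ and an Inverse-Gamma(α, β) prior on σ², the Normal likelihood is conjugate: posterior is Inv-Gamma(α + n/2, β + Σ(xᵢ−μ)²/2).
Σ(xᵢ−μ)² = (1.75)² + (-3.65)² + (-3.23)² + (-4.87)² + (2.07)² + (-0.58)² + (-1.77)² + (-4.94)² + (0.13)² = 82.7095.
Posterior: Inv-Gamma(5.7 + 9/2, 6.2 + 82.7095/2) = Inv-Gamma(10.20, 47.55475).
Mode = β/(α+1) = 47.55475/11.20 = 4.2460.

4.2460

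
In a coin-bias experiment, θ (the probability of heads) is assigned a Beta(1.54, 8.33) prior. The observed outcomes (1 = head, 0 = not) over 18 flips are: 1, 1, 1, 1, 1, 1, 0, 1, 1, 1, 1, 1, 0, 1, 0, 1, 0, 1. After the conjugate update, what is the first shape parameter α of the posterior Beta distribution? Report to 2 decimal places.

15.54

The Beta prior is conjugate to a Binomial/Bernoulli likelihood; the update adds successes to α and failures to β.
Posterior: Beta(α+k, β+n−k) = Beta(1.54+14, 8.33+4) = Beta(15.54, 12.33).
Posterior α = 15.54.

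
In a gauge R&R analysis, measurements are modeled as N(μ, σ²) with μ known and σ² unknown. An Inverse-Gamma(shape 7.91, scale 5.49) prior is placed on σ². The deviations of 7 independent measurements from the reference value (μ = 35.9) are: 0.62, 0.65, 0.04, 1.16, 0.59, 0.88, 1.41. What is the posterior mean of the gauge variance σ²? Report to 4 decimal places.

With known mean μ and an Inverse-Gamma(α, β) prior on σ², the Normal likelihood is conjugate: posterior is Inv-Gamma(α + n/2, β + Σ(xᵢ−μ)²/2).
Σ(xᵢ−μ)² = (0.62)² + (0.65)² + (0.04)² + (1.16)² + (0.59)² + (0.88)² + (1.41)² = 5.2647.
Posterior: Inv-Gamma(7.91 + 7/2, 5.49 + 5.2647/2) = Inv-Gamma(11.41, 8.12235).
E[σ²|data] = β/(α−1) = 8.12235/10.41 = 0.7802.

0.7802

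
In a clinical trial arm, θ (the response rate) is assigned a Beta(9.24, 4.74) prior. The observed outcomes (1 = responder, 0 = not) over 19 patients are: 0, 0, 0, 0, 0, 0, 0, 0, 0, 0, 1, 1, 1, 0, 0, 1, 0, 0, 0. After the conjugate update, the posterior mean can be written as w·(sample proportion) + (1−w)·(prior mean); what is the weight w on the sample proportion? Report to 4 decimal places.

0.5761

The Beta prior is conjugate to a Binomial/Bernoulli likelihood; the update adds successes to α and failures to β.
Posterior mean = (α₀+k)/(α₀+β₀+n) = [n/(α₀+β₀+n)]·(k/n) + [(α₀+β₀)/(α₀+β₀+n)]·α₀/(α₀+β₀), so only n and the prior enter the weight.
The weight on the data is w = n/(α₀+β₀+n) = 19/(9.24+4.74+19) = 19/32.98 = 0.5761.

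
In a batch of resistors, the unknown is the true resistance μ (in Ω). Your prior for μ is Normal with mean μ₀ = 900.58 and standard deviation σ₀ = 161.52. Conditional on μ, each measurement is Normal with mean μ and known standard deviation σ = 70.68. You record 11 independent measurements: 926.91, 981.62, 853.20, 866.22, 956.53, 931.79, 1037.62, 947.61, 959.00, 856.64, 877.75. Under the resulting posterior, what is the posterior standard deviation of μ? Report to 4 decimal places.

21.1277

For Normal data with known variance σ², a Normal(μ₀, σ₀²) prior on μ is conjugate. Posterior precision = 1/σ₀² + n/σ²; posterior mean is the precision-weighted average of μ₀ and x̄.
σ₀² = 161.52² = 26088.7104, σ² = 70.68² = 4995.6624; σ² + n·σ₀² = 4995.6624 + 11·26088.7104 = 291971.4768.
Posterior precision = 1/σ₀² + n/σ² = 1/26088.7104 + 11/4995.6624 = (σ² + n·σ₀²)/(σ₀²σ²) = 291971.4768/(26088.7104·4995.6624); posterior variance σₙ² = σ₀²σ²/(σ² + n·σ₀²) = 26088.7104·4995.6624/291971.4768 = 446.380554.
Posterior SD = √σₙ² = √(26088.7104·4995.6624/291971.4768) = 21.1277.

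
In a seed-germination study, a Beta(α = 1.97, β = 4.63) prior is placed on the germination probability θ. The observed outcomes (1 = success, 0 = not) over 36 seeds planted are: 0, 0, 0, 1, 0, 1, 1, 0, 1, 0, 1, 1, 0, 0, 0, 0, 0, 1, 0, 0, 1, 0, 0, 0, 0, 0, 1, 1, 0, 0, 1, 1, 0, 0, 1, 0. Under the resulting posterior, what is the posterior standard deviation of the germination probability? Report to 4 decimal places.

0.0723

The Beta prior is conjugate to a Binomial/Bernoulli likelihood; the update adds successes to α and failures to β.
Posterior: Beta(α+k, β+n−k) = Beta(1.97+13, 4.63+23) = Beta(14.97, 27.63).
Var = αβ/((α+β)²(α+β+1)) = 14.97·27.63/(42.60²·43.60) = 0.00522754; SD = √0.00522754 = 0.0723.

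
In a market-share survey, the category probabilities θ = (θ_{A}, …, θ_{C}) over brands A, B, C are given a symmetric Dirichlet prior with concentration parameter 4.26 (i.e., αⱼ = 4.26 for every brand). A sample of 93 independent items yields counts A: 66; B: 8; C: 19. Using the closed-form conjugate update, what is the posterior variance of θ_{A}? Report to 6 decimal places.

The Dirichlet prior is conjugate to the Multinomial likelihood: each posterior αⱼ = prior αⱼ + observed count nⱼ.
Posterior concentration: (70.26, 12.26, 23.26), total = 105.78.
Var[θ_j] = α_j(Σα−α_j)/((Σα)²(Σα+1)) = 70.26·35.52/(105.78²·106.78) = 0.002089.

0.002089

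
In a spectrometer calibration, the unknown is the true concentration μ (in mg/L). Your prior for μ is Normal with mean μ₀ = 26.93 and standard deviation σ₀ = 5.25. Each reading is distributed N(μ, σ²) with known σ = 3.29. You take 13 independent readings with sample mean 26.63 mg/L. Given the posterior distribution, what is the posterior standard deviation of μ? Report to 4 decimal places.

0.8990

For Normal data with known variance σ², a Normal(μ₀, σ₀²) prior on μ is conjugate. Posterior precision = 1/σ₀² + n/σ²; posterior mean is the precision-weighted average of μ₀ and x̄.
σ₀² = 5.25² = 27.5625, σ² = 3.29² = 10.8241; σ² + n·σ₀² = 10.8241 + 13·27.5625 = 369.1366.
Posterior precision = 1/σ₀² + n/σ² = 1/27.5625 + 13/10.8241 = (σ² + n·σ₀²)/(σ₀²σ²) = 369.1366/(27.5625·10.8241); posterior variance σₙ² = σ₀²σ²/(σ² + n·σ₀²) = 27.5625·10.8241/369.1366 = 0.808208.
Posterior SD = √σₙ² = √(27.5625·10.8241/369.1366) = 0.8990.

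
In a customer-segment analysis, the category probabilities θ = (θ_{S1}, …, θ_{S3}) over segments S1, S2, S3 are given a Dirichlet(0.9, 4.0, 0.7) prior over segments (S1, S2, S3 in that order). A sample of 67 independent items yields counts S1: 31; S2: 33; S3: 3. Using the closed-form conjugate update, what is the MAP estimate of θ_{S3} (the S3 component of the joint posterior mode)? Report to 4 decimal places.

The Dirichlet prior is conjugate to the Multinomial likelihood: each posterior αⱼ = prior αⱼ + observed count nⱼ.
Posterior concentration: (31.9, 37.0, 3.7), total = 72.6.
Joint mode component: (α_{S3}−1)/(Σα−K) = 2.7/69.6 = 0.0388.

0.0388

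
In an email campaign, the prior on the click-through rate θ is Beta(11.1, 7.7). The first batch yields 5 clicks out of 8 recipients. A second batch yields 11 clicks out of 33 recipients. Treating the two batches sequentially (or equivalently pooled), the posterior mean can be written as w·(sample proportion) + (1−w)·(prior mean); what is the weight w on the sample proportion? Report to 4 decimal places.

0.6856

The Beta prior is conjugate to a Binomial/Bernoulli likelihood; the update adds successes to α and failures to β.
Total number of recipients: n = 8 + 33 = 41.
Posterior mean = (α₀+k)/(α₀+β₀+n) = [n/(α₀+β₀+n)]·(k/n) + [(α₀+β₀)/(α₀+β₀+n)]·α₀/(α₀+β₀), so only n and the prior enter the weight.
The weight on the data is w = n/(α₀+β₀+n) = 41/(11.1+7.7+41) = 41/59.8 = 0.6856.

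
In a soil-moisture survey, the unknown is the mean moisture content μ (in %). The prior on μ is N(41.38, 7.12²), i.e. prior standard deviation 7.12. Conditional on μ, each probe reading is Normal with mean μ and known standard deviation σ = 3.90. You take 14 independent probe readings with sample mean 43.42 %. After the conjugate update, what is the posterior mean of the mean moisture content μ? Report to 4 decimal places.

43.3772

For Normal data with known variance σ², a Normal(μ₀, σ₀²) prior on μ is conjugate. Posterior precision = 1/σ₀² + n/σ²; posterior mean is the precision-weighted average of μ₀ and x̄.
n·x̄ = 14·43.42 = 607.88.
σ₀² = 7.12² = 50.6944, σ² = 3.90² = 15.21; σ² + n·σ₀² = 15.21 + 14·50.6944 = 724.9316.
Posterior mean = (μ₀/σ₀² + n·x̄/σ²)/(1/σ₀² + n/σ²) = (σ²·μ₀ + σ₀²·n·x̄)/(σ² + n·σ₀²) = (15.21·41.38 + 50.6944·607.88)/724.9316 = 31445.501672/724.9316 = 43.3772.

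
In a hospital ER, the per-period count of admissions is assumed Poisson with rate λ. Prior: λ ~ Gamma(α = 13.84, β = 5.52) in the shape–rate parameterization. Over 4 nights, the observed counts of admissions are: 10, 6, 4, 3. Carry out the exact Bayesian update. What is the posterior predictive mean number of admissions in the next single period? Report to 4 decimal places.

3.8697

With a Gamma(shape α, rate β) prior, the Poisson likelihood is conjugate: the posterior is Gamma(α + ΣXᵢ, β + n).
Sum of counts S = 23 over n = 4 nights.
Posterior: Gamma(α+S, β+n) = Gamma(13.84+23, 5.52+4) = Gamma(36.84, 9.52).
The predictive distribution for one future period is NegBinom with mean α/β = 3.8697.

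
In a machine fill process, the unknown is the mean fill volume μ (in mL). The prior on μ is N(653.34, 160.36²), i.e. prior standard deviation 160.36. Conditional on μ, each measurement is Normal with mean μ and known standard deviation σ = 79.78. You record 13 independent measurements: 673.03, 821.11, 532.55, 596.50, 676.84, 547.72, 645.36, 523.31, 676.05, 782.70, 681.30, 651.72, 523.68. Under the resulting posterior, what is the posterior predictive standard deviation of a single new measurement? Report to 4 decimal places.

For Normal data with known variance σ², a Normal(μ₀, σ₀²) prior on μ is conjugate. Posterior precision = 1/σ₀² + n/σ²; posterior mean is the precision-weighted average of μ₀ and x̄.
σ₀² = 160.36² = 25715.3296, σ² = 79.78² = 6364.8484; σ² + n·σ₀² = 6364.8484 + 13·25715.3296 = 340664.1332.
Posterior precision = 1/σ₀² + n/σ² = 1/25715.3296 + 13/6364.8484 = (σ² + n·σ₀²)/(σ₀²σ²) = 340664.1332/(25715.3296·6364.8484); posterior variance σₙ² = σ₀²σ²/(σ² + n·σ₀²) = 25715.3296·6364.8484/340664.1332 = 480.456140.
Predictive variance for one new observation = σₙ² + σ² = 25715.3296·6364.8484/340664.1332 + 6364.8484 = σ²·(σ₀² + 340664.1332)/340664.1332 = 6364.8484·366379.4628/340664.1332 = 6845.304540; SD = √(6364.8484·366379.4628/340664.1332) = 82.7364.

82.7364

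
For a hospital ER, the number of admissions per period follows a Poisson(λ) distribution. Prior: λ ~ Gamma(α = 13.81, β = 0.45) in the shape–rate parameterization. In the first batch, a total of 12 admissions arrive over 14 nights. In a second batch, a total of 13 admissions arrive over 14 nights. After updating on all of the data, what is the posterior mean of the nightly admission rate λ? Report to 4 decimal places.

1.3641

With a Gamma(shape α, rate β) prior, the Poisson likelihood is conjugate: the posterior is Gamma(α + ΣXᵢ, β + n).
After batch 1: Gamma(α+S, β+n) = Gamma(13.81+12, 0.45+14) = Gamma(25.81, 14.45).
After batch 2: Gamma(α+S, β+n) = Gamma(25.81+13, 14.45+14) = Gamma(38.81, 28.45).
Posterior mean = α/β = 38.81/28.45 = 1.3641.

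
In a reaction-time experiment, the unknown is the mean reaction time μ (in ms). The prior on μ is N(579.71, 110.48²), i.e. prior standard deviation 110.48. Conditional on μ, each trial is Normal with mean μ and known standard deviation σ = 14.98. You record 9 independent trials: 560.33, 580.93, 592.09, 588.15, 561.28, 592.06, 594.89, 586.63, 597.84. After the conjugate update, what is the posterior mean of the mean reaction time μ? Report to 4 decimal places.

For Normal data with known variance σ², a Normal(μ₀, σ₀²) prior on μ is conjugate. Posterior precision = 1/σ₀² + n/σ²; posterior mean is the precision-weighted average of μ₀ and x̄.
Σxᵢ = 560.33 + 580.93 + 592.09 + 588.15 + 561.28 + 592.06 + 594.89 + 586.63 + 597.84 = 5254.2, so n·x̄ = 5254.2.
σ₀² = 110.48² = 12205.8304, σ² = 14.98² = 224.4004; σ² + n·σ₀² = 224.4004 + 9·12205.8304 = 110076.874.
Posterior mean = (μ₀/σ₀² + n·x̄/σ²)/(1/σ₀² + n/σ²) = (σ²·μ₀ + σ₀²·n·x̄)/(σ² + n·σ₀²) = (224.4004·579.71 + 12205.8304·5254.2)/110076.874 = 64261961.243564/110076.874 = 583.7917.

583.7917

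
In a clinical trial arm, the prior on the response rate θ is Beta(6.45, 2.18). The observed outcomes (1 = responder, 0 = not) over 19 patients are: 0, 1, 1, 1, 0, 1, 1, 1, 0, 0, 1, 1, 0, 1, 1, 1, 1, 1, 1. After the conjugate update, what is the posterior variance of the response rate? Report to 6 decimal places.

The Beta prior is conjugate to a Binomial/Bernoulli likelihood; the update adds successes to α and failures to β.
Posterior: Beta(α+k, β+n−k) = Beta(6.45+14, 2.18+5) = Beta(20.45, 7.18).
Var = αβ/((α+β)²(α+β+1)) = 20.45·7.18/(27.63²·28.63) = 0.006718.

0.006718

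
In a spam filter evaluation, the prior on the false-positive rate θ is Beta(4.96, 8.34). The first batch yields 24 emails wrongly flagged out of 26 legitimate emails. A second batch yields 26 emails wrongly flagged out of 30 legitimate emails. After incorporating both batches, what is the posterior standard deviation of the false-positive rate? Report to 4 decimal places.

0.0483

The Beta prior is conjugate to a Binomial/Bernoulli likelihood; the update adds successes to α and failures to β.
After batch 1: Beta(4.96+24, 8.34+2) = Beta(28.96, 10.34).
After batch 2: Beta(28.96+26, 10.34+4) = Beta(54.96, 14.34).
Var = αβ/((α+β)²(α+β+1)) = 54.96·14.34/(69.30²·70.30) = 0.00233439; SD = √0.00233439 = 0.0483.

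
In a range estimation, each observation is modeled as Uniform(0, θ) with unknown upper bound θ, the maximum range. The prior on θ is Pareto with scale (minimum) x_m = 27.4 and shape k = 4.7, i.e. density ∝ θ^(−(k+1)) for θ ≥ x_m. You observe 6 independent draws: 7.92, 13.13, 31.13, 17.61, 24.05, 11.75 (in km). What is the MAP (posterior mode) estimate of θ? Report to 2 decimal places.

31.13

A Pareto(scale x_m, shape k) prior on the upper bound θ of Uniform(0, θ) is conjugate: posterior is Pareto(max(x_m, max xᵢ), k + n).
Sample maximum = 31.13; prior scale x_m = 27.4 → posterior scale = max = 31.13.
Posterior shape = 4.7 + 6 = 10.7.
The Pareto density is decreasing on [x_m, ∞), so the mode is x_m = 31.13.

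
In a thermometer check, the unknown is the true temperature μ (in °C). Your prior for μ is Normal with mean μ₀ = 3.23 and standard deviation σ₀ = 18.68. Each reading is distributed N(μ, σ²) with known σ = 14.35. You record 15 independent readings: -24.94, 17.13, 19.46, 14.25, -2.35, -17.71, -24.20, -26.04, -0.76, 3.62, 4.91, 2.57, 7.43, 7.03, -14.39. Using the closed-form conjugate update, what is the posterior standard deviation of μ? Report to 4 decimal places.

3.6344

For Normal data with known variance σ², a Normal(μ₀, σ₀²) prior on μ is conjugate. Posterior precision = 1/σ₀² + n/σ²; posterior mean is the precision-weighted average of μ₀ and x̄.
σ₀² = 18.68² = 348.9424, σ² = 14.35² = 205.9225; σ² + n·σ₀² = 205.9225 + 15·348.9424 = 5440.0585.
Posterior precision = 1/σ₀² + n/σ² = 1/348.9424 + 15/205.9225 = (σ² + n·σ₀²)/(σ₀²σ²) = 5440.0585/(348.9424·205.9225); posterior variance σₙ² = σ₀²σ²/(σ² + n·σ₀²) = 348.9424·205.9225/5440.0585 = 13.208514.
Posterior SD = √σₙ² = √(348.9424·205.9225/5440.0585) = 3.6344.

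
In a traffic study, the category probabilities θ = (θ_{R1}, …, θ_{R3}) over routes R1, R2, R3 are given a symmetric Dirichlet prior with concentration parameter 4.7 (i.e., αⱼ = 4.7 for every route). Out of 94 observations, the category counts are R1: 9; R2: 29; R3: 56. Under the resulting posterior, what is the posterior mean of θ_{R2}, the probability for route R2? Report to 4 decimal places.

The Dirichlet prior is conjugate to the Multinomial likelihood: each posterior αⱼ = prior αⱼ + observed count nⱼ.
Posterior concentration: (13.7, 33.7, 60.7), total = 108.1.
E[θ_{R2}|data] = α_{R2}/Σα = 33.7/108.1 = 0.3117.

0.3117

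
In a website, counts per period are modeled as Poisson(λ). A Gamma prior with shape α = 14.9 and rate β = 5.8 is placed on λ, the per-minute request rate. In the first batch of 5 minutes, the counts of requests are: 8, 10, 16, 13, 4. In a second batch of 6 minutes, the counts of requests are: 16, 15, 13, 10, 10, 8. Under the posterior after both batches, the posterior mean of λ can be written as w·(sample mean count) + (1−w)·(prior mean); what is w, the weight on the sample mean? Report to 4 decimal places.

0.6548

With a Gamma(shape α, rate β) prior, the Poisson likelihood is conjugate: the posterior is Gamma(α + ΣXᵢ, β + n).
Total number of minutes: n = 5 + 6 = 11.
Posterior mean = (α₀+S)/(β₀+n) = [n/(β₀+n)]·(S/n) + [β₀/(β₀+n)]·(α₀/β₀), so only n and β₀ enter the weight.
Weight on data w = n/(β₀+n) = 11/(5.8+11) = 11/16.8 = 0.6548.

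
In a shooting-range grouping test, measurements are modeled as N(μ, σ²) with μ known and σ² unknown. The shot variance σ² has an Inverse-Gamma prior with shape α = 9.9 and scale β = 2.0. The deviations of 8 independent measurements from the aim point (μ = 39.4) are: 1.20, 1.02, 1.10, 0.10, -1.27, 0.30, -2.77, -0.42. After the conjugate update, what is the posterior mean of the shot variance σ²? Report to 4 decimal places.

0.6687

With known mean μ and an Inverse-Gamma(α, β) prior on σ², the Normal likelihood is conjugate: posterior is Inv-Gamma(α + n/2, β + Σ(xᵢ−μ)²/2).
Σ(xᵢ−μ)² = (1.20)² + (1.02)² + (1.10)² + (0.10)² + (-1.27)² + (0.30)² + (-2.77)² + (-0.42)² = 13.2526.
Posterior: Inv-Gamma(9.9 + 8/2, 2.0 + 13.2526/2) = Inv-Gamma(13.90, 8.62630).
E[σ²|data] = β/(α−1) = 8.62630/12.90 = 0.6687.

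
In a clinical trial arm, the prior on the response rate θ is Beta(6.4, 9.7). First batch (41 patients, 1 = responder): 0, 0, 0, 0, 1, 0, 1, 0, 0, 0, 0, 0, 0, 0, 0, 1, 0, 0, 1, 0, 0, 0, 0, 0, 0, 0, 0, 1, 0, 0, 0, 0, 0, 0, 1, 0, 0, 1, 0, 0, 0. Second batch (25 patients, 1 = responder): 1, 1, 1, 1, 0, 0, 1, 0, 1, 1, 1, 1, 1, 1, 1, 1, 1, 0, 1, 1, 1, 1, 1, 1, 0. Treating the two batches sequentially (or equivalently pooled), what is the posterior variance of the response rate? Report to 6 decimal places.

0.002904

The Beta prior is conjugate to a Binomial/Bernoulli likelihood; the update adds successes to α and failures to β.
After batch 1: Beta(6.4+7, 9.7+34) = Beta(13.4, 43.7).
After batch 2: Beta(13.4+20, 43.7+5) = Beta(33.4, 48.7).
Var = αβ/((α+β)²(α+β+1)) = 33.4·48.7/(82.1²·83.1) = 0.002904.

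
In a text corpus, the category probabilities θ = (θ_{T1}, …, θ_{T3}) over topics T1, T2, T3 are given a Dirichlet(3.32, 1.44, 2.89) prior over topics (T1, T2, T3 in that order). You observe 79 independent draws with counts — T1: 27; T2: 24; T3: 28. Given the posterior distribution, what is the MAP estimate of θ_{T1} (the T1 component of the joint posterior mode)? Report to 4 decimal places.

0.3505

The Dirichlet prior is conjugate to the Multinomial likelihood: each posterior αⱼ = prior αⱼ + observed count nⱼ.
Posterior concentration: (30.32, 25.44, 30.89), total = 86.65.
Joint mode component: (α_{T1}−1)/(Σα−K) = 29.32/83.65 = 0.3505.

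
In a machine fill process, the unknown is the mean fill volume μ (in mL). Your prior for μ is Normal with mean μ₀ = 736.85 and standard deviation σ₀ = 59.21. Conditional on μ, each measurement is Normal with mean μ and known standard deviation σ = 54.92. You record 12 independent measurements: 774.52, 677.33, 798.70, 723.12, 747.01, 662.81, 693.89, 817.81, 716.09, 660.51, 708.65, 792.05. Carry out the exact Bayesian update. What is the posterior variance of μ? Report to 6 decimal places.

234.535480

For Normal data with known variance σ², a Normal(μ₀, σ₀²) prior on μ is conjugate. Posterior precision = 1/σ₀² + n/σ²; posterior mean is the precision-weighted average of μ₀ and x̄.
σ₀² = 59.21² = 3505.8241, σ² = 54.92² = 3016.2064; σ² + n·σ₀² = 3016.2064 + 12·3505.8241 = 45086.0956.
Posterior precision = 1/σ₀² + n/σ² = 1/3505.8241 + 12/3016.2064 = (σ² + n·σ₀²)/(σ₀²σ²) = 45086.0956/(3505.8241·3016.2064); posterior variance σₙ² = σ₀²σ²/(σ² + n·σ₀²) = 3505.8241·3016.2064/45086.0956 = 234.535480.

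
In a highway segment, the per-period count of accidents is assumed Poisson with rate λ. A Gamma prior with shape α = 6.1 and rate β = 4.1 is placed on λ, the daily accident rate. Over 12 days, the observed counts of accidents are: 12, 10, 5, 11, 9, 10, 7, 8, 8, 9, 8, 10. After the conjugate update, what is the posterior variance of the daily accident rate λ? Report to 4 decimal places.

0.4363

With a Gamma(shape α, rate β) prior, the Poisson likelihood is conjugate: the posterior is Gamma(α + ΣXᵢ, β + n).
Sum of counts S = 107 over n = 12 days.
Posterior: Gamma(α+S, β+n) = Gamma(6.1+107, 4.1+12) = Gamma(113.1, 16.1).
Var = α/β² = 113.1/16.1² = 0.4363.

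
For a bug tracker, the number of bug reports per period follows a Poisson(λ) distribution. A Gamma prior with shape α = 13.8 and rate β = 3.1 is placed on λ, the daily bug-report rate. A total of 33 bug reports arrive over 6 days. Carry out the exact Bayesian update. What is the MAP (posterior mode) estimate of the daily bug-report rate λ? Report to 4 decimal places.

With a Gamma(shape α, rate β) prior, the Poisson likelihood is conjugate: the posterior is Gamma(α + ΣXᵢ, β + n).
Posterior: Gamma(α+S, β+n) = Gamma(13.8+33, 3.1+6) = Gamma(46.8, 9.1).
Mode of Gamma(α,β) for α≥1 is (α−1)/β = 45.8/9.1 = 5.0330.

5.0330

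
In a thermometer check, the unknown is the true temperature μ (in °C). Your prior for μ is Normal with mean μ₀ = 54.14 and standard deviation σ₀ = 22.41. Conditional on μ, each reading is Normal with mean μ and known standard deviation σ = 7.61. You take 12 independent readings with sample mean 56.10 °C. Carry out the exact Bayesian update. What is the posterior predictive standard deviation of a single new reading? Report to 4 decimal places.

For Normal data with known variance σ², a Normal(μ₀, σ₀²) prior on μ is conjugate. Posterior precision = 1/σ₀² + n/σ²; posterior mean is the precision-weighted average of μ₀ and x̄.
σ₀² = 22.41² = 502.2081, σ² = 7.61² = 57.9121; σ² + n·σ₀² = 57.9121 + 12·502.2081 = 6084.4093.
Posterior precision = 1/σ₀² + n/σ² = 1/502.2081 + 12/57.9121 = (σ² + n·σ₀²)/(σ₀²σ²) = 6084.4093/(502.2081·57.9121); posterior variance σₙ² = σ₀²σ²/(σ² + n·σ₀²) = 502.2081·57.9121/6084.4093 = 4.780074.
Predictive variance for one new observation = σₙ² + σ² = 502.2081·57.9121/6084.4093 + 57.9121 = σ²·(σ₀² + 6084.4093)/6084.4093 = 57.9121·6586.6174/6084.4093 = 62.692174; SD = √(57.9121·6586.6174/6084.4093) = 7.9178.

7.9178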